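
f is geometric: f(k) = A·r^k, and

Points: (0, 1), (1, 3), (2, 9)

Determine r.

3

Consecutive ratio: 3/1 = 3, and 9/3 = 3, so r = 3.
Then A·3^0 = 1 gives A = 1, and f(k) = 1·3^k.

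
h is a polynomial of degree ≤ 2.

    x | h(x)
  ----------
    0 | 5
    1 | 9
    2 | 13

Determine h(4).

21

Write h(x) = ax² + bx + c; the 3 given values yield a linear system in the 3 coefficients.
Solving, the leading coefficient vanishes, and h(x) = 4x + 5.
Then h(4) = 21.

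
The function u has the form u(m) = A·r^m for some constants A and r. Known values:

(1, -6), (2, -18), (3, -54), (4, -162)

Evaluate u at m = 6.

Consecutive ratio: -18/(-6) = 3, and -54/(-18) = 3, so r = 3.
Then A·3^1 = -6 gives A = -2, and u(m) = -2·3^m.
u(6) = -2·3^6 = -1458.

-1458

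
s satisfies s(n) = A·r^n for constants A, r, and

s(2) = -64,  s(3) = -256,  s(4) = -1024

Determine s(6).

Consecutive ratio: -256/(-64) = 4, and -1024/(-256) = 4, so r = 4.
Then A·4^2 = -64 gives A = -4, and s(n) = -4·4^n.
s(6) = -4·4^6 = -16384.

-16384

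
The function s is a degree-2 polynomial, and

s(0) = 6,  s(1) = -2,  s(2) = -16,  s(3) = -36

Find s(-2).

4

First differences: -8, -14, -20. Second differences: -6, -6.
Level-2 differences are constant, so s has degree 2.
Fitting a degree-2 polynomial gives s(n) = -3n² - 5n + 6.
Then s(-2) = 4.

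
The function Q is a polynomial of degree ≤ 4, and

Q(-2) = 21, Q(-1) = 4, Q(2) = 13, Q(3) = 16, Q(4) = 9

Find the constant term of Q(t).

1

Write Q(t) = at^4 + bt³ + ct² + dt + e; the 5 given values yield a linear system in the 5 coefficients.
Solving, the leading coefficient vanishes, and Q(t) = -t³ + 4t² + 2t + 1.
The constant term is Q(0) = 1.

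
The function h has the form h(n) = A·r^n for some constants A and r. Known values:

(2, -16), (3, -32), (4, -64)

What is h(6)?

Consecutive ratio: -32/(-16) = 2, and -64/(-32) = 2, so r = 2.
Then A·2^2 = -16 gives A = -4, and h(n) = -4·2^n.
h(6) = -4·2^6 = -256.

-256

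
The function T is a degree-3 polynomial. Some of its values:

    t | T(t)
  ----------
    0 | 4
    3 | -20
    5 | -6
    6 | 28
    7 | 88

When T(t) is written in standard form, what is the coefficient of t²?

Write T(t) = at³ + bt² + ct + d; the 5 given values yield a linear system in the 4 coefficients.
Solving, T(t) = t³ - 5t² - 2t + 4.
The coefficient of t² is -5.

-5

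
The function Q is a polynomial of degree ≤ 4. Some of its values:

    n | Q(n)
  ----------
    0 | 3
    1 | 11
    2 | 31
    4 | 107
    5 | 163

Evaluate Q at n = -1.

Write Q(n) = an^4 + bn³ + cn² + dn + e; the 5 given values yield a linear system in the 5 coefficients.
Solving, the top 2 coefficients vanish, and Q(n) = 6n² + 2n + 3.
Then Q(-1) = 7.

7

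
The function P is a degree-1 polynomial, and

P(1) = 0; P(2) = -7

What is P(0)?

Write P(x) = ax + b; the 2 given values yield a linear system in the 2 coefficients.
Solving, P(x) = -7x + 7.
The constant term is P(0) = 7.

7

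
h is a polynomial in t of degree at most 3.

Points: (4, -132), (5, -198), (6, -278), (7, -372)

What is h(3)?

Write h(t) = at³ + bt² + ct + d; the 4 given values yield a linear system in the 4 coefficients.
Solving, the leading coefficient vanishes, and h(t) = -7t² - 3t - 8.
Then h(3) = -80.

-80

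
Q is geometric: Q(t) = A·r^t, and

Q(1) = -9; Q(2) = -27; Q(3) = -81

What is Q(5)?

Consecutive ratio: -27/(-9) = 3, and -81/(-27) = 3, so r = 3.
Then A·3^1 = -9 gives A = -3, and Q(t) = -3·3^t.
Q(5) = -3·3^5 = -729.

-729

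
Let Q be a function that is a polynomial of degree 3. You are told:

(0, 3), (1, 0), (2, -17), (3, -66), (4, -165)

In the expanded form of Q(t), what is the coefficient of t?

-2

First differences: -3, -17, -49, -99. Second differences: -14, -32, -50. Third differences: -18, -18.
Level-3 differences are constant, so Q has degree 3.
Fitting a degree-3 polynomial gives Q(t) = -3t³ + 2t² - 2t + 3.
The coefficient of t is -2.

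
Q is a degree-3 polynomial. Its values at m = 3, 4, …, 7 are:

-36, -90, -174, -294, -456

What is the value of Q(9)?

-930

First differences: -54, -84, -120, -162. Second differences: -30, -36, -42. Third differences: -6, -6.
Level-3 differences are constant, so Q has degree 3.
Fitting a degree-3 polynomial gives Q(m) = -m³ - 3m² + 4m + 6.
Then Q(9) = -930.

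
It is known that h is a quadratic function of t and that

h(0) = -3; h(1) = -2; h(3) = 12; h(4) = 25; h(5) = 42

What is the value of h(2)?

Write h(t) = at² + bt + c; the 5 given values yield a linear system in the 3 coefficients.
Solving, h(t) = 2t² - t - 3.
Then h(2) = 3.

3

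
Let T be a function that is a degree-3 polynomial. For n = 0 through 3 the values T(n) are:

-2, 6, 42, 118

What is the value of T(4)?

Write T(n) = an³ + bn² + cn + d; the 4 given values yield a linear system in the 4 coefficients.
Solving, T(n) = 2n³ + 8n² - 2n - 2.
Then T(4) = 246.

246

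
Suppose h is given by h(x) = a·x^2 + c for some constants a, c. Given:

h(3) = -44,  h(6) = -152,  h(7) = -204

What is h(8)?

-264

From h(3) = -44 and h(6) = -152: 9a + c = -44 and 36a + c = -152.
Subtracting: 27a = -108, so a = -4; then c = -44 − (-4)·9 = -8.
So h(x) = -4x² − 8, and h(8) = -264.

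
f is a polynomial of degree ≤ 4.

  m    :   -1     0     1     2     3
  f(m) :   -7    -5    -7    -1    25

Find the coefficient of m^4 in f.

0

First differences: 2, -2, 6, 26. Second differences: -4, 8, 20. Third differences: 12, 12.
Level-3 differences are constant, so f has degree 3.
Fitting a degree-3 polynomial gives f(m) = 2m³ - 2m² - 2m - 5.
The coefficient of m^4 is 0.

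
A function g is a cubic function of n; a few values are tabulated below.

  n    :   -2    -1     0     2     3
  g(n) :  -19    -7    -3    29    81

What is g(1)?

5

Write g(n) = an³ + bn² + cn + d; the 5 given values yield a linear system in the 4 coefficients.
Solving, g(n) = 2n³ + 2n² + 4n - 3.
Then g(1) = 5.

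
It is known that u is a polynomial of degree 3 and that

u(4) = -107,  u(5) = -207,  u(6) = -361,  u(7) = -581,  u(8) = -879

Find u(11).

First differences: -100, -154, -220, -298. Second differences: -54, -66, -78. Third differences: -12, -12.
Level-3 differences are constant, so u has degree 3.
Fitting a degree-3 polynomial gives u(x) = -2x³ + 3x² - 5x - 7.
Then u(11) = -2361.

-2361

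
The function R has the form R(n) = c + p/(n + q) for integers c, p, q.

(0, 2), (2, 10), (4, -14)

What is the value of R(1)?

4

(R(n) − c)(n + q) = p for each data point; the three points give a linear system in c and q, then p follows.
Solving: c = -2, q = -3, p = -12, so R(n) = -2 − 12/(n − 3).
Then R(1) = -2 − 12/(-2) = 4.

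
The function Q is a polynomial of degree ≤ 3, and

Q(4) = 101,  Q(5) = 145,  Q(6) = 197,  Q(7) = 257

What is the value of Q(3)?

First differences: 44, 52, 60. Second differences: 8, 8.
Level-2 differences are constant, so Q has degree 2.
Fitting a degree-2 polynomial gives Q(k) = 4k² + 8k + 5.
Then Q(3) = 65.

65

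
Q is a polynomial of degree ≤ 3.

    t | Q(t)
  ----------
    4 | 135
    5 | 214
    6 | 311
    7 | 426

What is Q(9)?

Write Q(t) = at³ + bt² + ct + d; the 4 given values yield a linear system in the 4 coefficients.
Solving, the leading coefficient vanishes, and Q(t) = 9t² - 2t - 1.
Then Q(9) = 710.

710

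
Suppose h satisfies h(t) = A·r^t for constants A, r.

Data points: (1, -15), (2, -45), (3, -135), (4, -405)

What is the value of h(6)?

Consecutive ratio: -45/(-15) = 3, and -135/(-45) = 3, so r = 3.
Then A·3^1 = -15 gives A = -5, and h(t) = -5·3^t.
h(6) = -5·3^6 = -3645.

-3645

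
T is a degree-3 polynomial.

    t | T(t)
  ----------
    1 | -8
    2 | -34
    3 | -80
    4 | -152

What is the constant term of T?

Write T(t) = at³ + bt² + ct + d; the 4 given values yield a linear system in the 4 coefficients.
Solving, T(t) = -t³ - 4t² - 7t + 4.
The constant term is T(0) = 4.

4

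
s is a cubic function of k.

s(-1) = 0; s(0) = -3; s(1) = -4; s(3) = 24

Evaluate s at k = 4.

Write s(k) = ak³ + bk² + ck + d; the 4 given values yield a linear system in the 4 coefficients.
Solving, s(k) = k³ + k² - 3k - 3.
Then s(4) = 65.

65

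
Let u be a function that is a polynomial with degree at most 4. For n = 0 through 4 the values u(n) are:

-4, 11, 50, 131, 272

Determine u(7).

First differences: 15, 39, 81, 141. Second differences: 24, 42, 60. Third differences: 18, 18.
Level-3 differences are constant, so u has degree 3.
Fitting a degree-3 polynomial gives u(n) = 3n³ + 3n² + 9n - 4.
Then u(7) = 1235.

1235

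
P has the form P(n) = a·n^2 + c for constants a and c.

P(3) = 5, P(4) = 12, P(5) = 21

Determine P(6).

From P(3) = 5 and P(4) = 12: 9a + c = 5 and 16a + c = 12.
Subtracting: 7a = 7, so a = 1; then c = 5 − 1·9 = -4.
So P(n) = 1n² − 4, and P(6) = 32.

32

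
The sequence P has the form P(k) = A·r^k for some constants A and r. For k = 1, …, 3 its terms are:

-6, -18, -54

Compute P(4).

Consecutive ratio: -18/(-6) = 3, and -54/(-18) = 3, so r = 3.
Then A·3^1 = -6 gives A = -2, and P(k) = -2·3^k.
P(4) = -2·3^4 = -162.

-162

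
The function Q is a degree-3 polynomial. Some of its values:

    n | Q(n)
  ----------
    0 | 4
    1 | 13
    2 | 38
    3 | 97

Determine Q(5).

Write Q(n) = an³ + bn² + cn + d; the 4 given values yield a linear system in the 4 coefficients.
Solving, Q(n) = 3n³ - n² + 7n + 4.
Then Q(5) = 389.

389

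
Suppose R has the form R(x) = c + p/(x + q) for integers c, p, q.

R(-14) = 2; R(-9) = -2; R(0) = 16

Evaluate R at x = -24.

(R(x) − c)(x + q) = p for each data point; the three points give a linear system in c and q, then p follows.
Solving: c = 6, q = 4, p = 40, so R(x) = 6 + 40/(x + 4).
Then R(-24) = 6 + 40/(-20) = 4.

4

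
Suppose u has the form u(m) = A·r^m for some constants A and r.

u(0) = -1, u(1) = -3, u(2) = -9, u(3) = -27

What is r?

Consecutive ratio: -3/(-1) = 3, and -9/(-3) = 3, so r = 3.
Then A·3^0 = -1 gives A = -1, and u(m) = -1·3^m.

3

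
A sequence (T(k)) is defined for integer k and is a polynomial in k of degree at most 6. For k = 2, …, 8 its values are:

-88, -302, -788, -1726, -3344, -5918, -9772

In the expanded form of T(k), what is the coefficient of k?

-6

First differences: -214, -486, -938, -1618, -2574, -3854. Second differences: -272, -452, -680, -956, -1280. Third differences: -180, -228, -276, -324. Fourth differences: -48, -48, -48.
Level-4 differences are constant, so T has degree 4.
Fitting a degree-4 polynomial gives T(k) = -2k^4 - 2k³ - 8k² - 6k + 4.
The coefficient of k is -6.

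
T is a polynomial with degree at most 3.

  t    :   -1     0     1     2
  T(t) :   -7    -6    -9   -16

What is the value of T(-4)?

First differences: 1, -3, -7. Second differences: -4, -4.
Level-2 differences are constant, so T has degree 2.
Fitting a degree-2 polynomial gives T(t) = -2t² - t - 6.
Then T(-4) = -34.

-34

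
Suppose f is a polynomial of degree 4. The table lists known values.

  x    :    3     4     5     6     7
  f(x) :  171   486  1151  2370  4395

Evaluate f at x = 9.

12111

Write f(x) = ax^4 + bx³ + cx² + dx + e; the 5 given values yield a linear system in the 5 coefficients.
Solving, f(x) = 2x^4 - 2x³ + 5x² + 4x + 6.
Then f(9) = 12111.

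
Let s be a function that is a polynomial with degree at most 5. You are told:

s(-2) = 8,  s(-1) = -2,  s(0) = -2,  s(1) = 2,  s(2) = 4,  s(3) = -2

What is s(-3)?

34

Write s(t) = at^5 + bt^4 + ct³ + dt² + et + p; the 6 given values yield a linear system in the 6 coefficients.
Solving, the top 2 coefficients vanish, and s(t) = -t³ + 2t² + 3t - 2.
Then s(-3) = 34.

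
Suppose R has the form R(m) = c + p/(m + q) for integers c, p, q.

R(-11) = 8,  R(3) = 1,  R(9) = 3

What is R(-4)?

(R(m) − c)(m + q) = p for each data point; the three points give a linear system in c and q, then p follows.
Solving: c = 5, q = 3, p = -24, so R(m) = 5 − 24/(m + 3).
Then R(-4) = 5 − 24/(-1) = 29.

29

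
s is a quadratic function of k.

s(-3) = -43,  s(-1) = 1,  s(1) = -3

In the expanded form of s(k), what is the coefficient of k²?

-6

Write s(k) = ak² + bk + c; the 3 given values yield a linear system in the 3 coefficients.
Solving, s(k) = -6k² - 2k + 5.
The coefficient of k² is -6.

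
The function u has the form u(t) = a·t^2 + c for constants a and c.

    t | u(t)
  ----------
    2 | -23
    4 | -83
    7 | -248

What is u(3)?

From u(2) = -23 and u(4) = -83: 4a + c = -23 and 16a + c = -83.
Subtracting: 12a = -60, so a = -5; then c = -23 − (-5)·4 = -3.
So u(t) = -5t² − 3, and u(3) = -48.

-48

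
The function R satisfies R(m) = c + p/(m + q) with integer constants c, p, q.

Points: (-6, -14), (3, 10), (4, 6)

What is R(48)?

-5

(R(m) − c)(m + q) = p for each data point; the three points give a linear system in c and q, then p follows.
Solving: c = -6, q = 0, p = 48, so R(m) = -6 + 48/(m + 0).
Then R(48) = -6 + 48/48 = -5.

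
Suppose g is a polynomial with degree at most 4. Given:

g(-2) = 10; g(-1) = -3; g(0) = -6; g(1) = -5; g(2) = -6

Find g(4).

-38

First differences: -13, -3, 1, -1. Second differences: 10, 4, -2. Third differences: -6, -6.
Level-3 differences are constant, so g has degree 3.
Fitting a degree-3 polynomial gives g(m) = -m³ + 2m² - 6.
Then g(4) = -38.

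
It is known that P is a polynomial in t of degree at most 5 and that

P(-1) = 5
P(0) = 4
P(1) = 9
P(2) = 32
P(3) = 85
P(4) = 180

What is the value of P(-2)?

0

First differences: -1, 5, 23, 53, 95. Second differences: 6, 18, 30, 42. Third differences: 12, 12, 12.
Level-3 differences are constant, so P has degree 3.
Fitting a degree-3 polynomial gives P(t) = 2t³ + 3t² + 4.
Then P(-2) = 0.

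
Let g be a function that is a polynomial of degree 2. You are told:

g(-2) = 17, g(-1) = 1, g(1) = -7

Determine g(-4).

73

Write g(x) = ax² + bx + c; the 3 given values yield a linear system in the 3 coefficients.
Solving, g(x) = 4x² - 4x - 7.
Then g(-4) = 73.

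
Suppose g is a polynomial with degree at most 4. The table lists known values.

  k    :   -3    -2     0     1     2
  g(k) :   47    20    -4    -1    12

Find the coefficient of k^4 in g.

Write g(k) = ak^4 + bk³ + ck² + dk + e; the 5 given values yield a linear system in the 5 coefficients.
Solving, the top 2 coefficients vanish, and g(k) = 5k² - 2k - 4.
The coefficient of k^4 is 0.

0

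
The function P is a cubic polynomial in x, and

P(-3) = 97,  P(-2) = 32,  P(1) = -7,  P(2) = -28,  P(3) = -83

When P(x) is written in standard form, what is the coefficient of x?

-3

Write P(x) = ax³ + bx² + cx + d; the 5 given values yield a linear system in the 4 coefficients.
Solving, P(x) = -3x³ + x² - 3x - 2.
The coefficient of x is -3.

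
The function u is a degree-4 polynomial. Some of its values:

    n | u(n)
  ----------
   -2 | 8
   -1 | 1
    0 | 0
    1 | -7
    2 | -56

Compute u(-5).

Write u(n) = an^4 + bn³ + cn² + dn + e; the 5 given values yield a linear system in the 5 coefficients.
Solving, u(n) = -n^4 - 4n³ - 2n².
Then u(-5) = -175.

-175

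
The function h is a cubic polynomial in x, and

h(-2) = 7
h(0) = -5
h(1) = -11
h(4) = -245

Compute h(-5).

295

Write h(x) = ax³ + bx² + cx + d; the 4 given values yield a linear system in the 4 coefficients.
Solving, h(x) = -3x³ - 3x² - 5.
Then h(-5) = 295.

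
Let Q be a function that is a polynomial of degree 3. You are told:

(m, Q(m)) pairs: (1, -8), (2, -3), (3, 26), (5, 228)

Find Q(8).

1161

Write Q(m) = am³ + bm² + cm + d; the 4 given values yield a linear system in the 4 coefficients.
Solving, Q(m) = 3m³ - 6m² + 2m - 7.
Then Q(8) = 1161.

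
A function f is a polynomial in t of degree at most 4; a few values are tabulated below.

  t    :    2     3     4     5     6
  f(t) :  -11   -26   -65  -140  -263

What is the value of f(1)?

First differences: -15, -39, -75, -123. Second differences: -24, -36, -48. Third differences: -12, -12.
Level-3 differences are constant, so f has degree 3.
Fitting a degree-3 polynomial gives f(t) = -2t³ + 6t² - 7t - 5.
Then f(1) = -8.

-8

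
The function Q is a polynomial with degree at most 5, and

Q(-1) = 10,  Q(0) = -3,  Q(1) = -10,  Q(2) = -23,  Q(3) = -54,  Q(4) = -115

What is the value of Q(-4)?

205

Write Q(m) = am^5 + bm^4 + cm³ + dm² + em + p; the 6 given values yield a linear system in the 6 coefficients.
Solving, the top 2 coefficients vanish, and Q(m) = -2m³ + 3m² - 8m - 3.
Then Q(-4) = 205.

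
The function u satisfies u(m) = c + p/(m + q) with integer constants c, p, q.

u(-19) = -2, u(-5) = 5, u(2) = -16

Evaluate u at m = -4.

(u(m) − c)(m + q) = p for each data point; the three points give a linear system in c and q, then p follows.
Solving: c = -4, q = 1, p = -36, so u(m) = -4 − 36/(m + 1).
Then u(-4) = -4 − 36/(-3) = 8.

8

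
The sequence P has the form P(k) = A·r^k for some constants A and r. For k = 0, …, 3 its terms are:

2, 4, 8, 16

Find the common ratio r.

2

Consecutive ratio: 4/2 = 2, and 8/4 = 2, so r = 2.
Then A·2^0 = 2 gives A = 2, and P(k) = 2·2^k.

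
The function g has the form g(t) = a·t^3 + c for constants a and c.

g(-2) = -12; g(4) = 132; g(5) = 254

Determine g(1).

From g(-2) = -12 and g(4) = 132: -8a + c = -12 and 64a + c = 132.
Subtracting: 72a = 144, so a = 2; then c = -12 − 2·(-8) = 4.
So g(t) = 2t³ + 4, and g(1) = 6.

6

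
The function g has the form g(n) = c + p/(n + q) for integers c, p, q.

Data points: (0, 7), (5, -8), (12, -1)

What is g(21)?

0

(g(n) − c)(n + q) = p for each data point; the three points give a linear system in c and q, then p follows.
Solving: c = 1, q = -3, p = -18, so g(n) = 1 − 18/(n − 3).
Then g(21) = 1 − 18/18 = 0.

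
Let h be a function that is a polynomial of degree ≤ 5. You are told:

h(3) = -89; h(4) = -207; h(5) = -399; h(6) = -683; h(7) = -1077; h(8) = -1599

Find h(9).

-2267

First differences: -118, -192, -284, -394, -522. Second differences: -74, -92, -110, -128. Third differences: -18, -18, -18.
Level-3 differences are constant, so h has degree 3.
Fitting a degree-3 polynomial gives h(t) = -3t³ - t² + 1.
Then h(9) = -2267.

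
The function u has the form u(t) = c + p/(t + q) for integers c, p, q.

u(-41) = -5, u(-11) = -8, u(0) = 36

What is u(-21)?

-6

(u(t) − c)(t + q) = p for each data point; the three points give a linear system in c and q, then p follows.
Solving: c = -4, q = 1, p = 40, so u(t) = -4 + 40/(t + 1).
Then u(-21) = -4 + 40/(-20) = -6.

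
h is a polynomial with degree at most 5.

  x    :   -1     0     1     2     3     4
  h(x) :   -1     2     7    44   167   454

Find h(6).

Write h(x) = ax^5 + bx^4 + cx³ + dx² + ex + p; the 6 given values yield a linear system in the 6 coefficients.
Solving, the leading coefficient vanishes, and h(x) = x^4 + 3x³ + x + 2.
Then h(6) = 1952.

1952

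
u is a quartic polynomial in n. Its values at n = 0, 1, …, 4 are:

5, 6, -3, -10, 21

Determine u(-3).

182

Write u(n) = an^4 + bn³ + cn² + dn + e; the 5 given values yield a linear system in the 5 coefficients.
Solving, u(n) = n^4 - 4n³ + 4n + 5.
Then u(-3) = 182.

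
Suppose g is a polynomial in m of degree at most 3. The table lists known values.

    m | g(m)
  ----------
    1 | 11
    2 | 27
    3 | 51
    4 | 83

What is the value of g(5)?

123

First differences: 16, 24, 32. Second differences: 8, 8.
Level-2 differences are constant, so g has degree 2.
Extending the table by one column gives the next first difference 40, so g(5) = 83 + 40 = 123.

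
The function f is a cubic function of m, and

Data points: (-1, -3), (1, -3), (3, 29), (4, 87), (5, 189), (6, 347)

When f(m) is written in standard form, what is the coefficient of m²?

-2

Write f(m) = am³ + bm² + cm + d; the 6 given values yield a linear system in the 4 coefficients.
Solving, f(m) = 2m³ - 2m² - 2m - 1.
The coefficient of m² is -2.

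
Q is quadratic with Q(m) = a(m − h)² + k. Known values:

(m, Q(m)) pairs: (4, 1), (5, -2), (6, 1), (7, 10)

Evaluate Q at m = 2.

25

First differences -3, 3, 9; second difference 6 = 2a, so a = 3.
Expanding, the m-coefficient is −2ah = -6h; matching it to the data gives h = 5, and then k = -2.
So Q(m) = 3(m − 5)² − 2.
Q(2) = 3·(-3)² − 2 = 25.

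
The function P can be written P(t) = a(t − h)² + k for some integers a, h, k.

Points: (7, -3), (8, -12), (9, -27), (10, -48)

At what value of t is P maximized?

6

First differences -9, -15, -21; second difference -6 = 2a, so a = -3.
Expanding, the t-coefficient is −2ah = 6h; matching it to the data gives h = 6, and then k = 0.
So P(t) = -3(t − 6)² + 0.
Hence h = 6.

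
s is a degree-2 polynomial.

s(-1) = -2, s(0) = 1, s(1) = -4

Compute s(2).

-17

Write s(t) = at² + bt + c; the 3 given values yield a linear system in the 3 coefficients.
Solving, s(t) = -4t² - t + 1.
Then s(2) = -17.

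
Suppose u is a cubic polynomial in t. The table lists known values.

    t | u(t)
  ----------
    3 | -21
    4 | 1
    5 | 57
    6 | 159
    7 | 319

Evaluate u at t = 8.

549

Write u(t) = at³ + bt² + ct + d; the 5 given values yield a linear system in the 4 coefficients.
Solving, u(t) = 2t³ - 7t² - 3t - 3.
Then u(8) = 549.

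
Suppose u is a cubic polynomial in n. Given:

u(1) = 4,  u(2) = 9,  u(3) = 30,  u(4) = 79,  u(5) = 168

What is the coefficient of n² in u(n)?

-4

First differences: 5, 21, 49, 89. Second differences: 16, 28, 40. Third differences: 12, 12.
Level-3 differences are constant, so u has degree 3.
Fitting a degree-3 polynomial gives u(n) = 2n³ - 4n² + 3n + 3.
The coefficient of n² is -4.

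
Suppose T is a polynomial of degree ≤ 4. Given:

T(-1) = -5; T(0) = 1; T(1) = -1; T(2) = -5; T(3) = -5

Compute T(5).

31

First differences: 6, -2, -4, 0. Second differences: -8, -2, 4. Third differences: 6, 6.
Level-3 differences are constant, so T has degree 3.
Fitting a degree-3 polynomial gives T(n) = n³ - 4n² + n + 1.
Then T(5) = 31.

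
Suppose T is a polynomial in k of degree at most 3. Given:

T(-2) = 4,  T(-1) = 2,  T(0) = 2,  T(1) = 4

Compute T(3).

14

First differences: -2, 0, 2. Second differences: 2, 2.
Level-2 differences are constant, so T has degree 2.
Fitting a degree-2 polynomial gives T(k) = k² + k + 2.
Then T(3) = 14.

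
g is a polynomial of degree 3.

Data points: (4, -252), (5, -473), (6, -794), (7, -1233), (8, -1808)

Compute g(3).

-113

Write g(k) = ak³ + bk² + ck + d; the 5 given values yield a linear system in the 4 coefficients.
Solving, g(k) = -3k³ - 5k² + 7k - 8.
Then g(3) = -113.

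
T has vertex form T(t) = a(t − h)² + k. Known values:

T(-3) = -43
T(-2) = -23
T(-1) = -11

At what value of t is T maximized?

0

First differences 20, 12; second difference -8 = 2a, so a = -4.
Expanding, the t-coefficient is −2ah = 8h; matching it to the data gives h = 0, and then k = -7.
So T(t) = -4(t + 0)² − 7.
Hence h = 0.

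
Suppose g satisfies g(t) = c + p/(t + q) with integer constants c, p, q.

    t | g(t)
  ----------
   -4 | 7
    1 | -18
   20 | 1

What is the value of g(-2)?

12

(g(t) − c)(t + q) = p for each data point; the three points give a linear system in c and q, then p follows.
Solving: c = 2, q = 0, p = -20, so g(t) = 2 − 20/(t + 0).
Then g(-2) = 2 − 20/(-2) = 12.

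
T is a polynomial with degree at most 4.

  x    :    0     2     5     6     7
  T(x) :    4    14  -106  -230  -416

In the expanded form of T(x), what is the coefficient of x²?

5

Write T(x) = ax^4 + bx³ + cx² + dx + e; the 5 given values yield a linear system in the 5 coefficients.
Solving, the leading coefficient vanishes, and T(x) = -2x³ + 5x² + 3x + 4.
The coefficient of x² is 5.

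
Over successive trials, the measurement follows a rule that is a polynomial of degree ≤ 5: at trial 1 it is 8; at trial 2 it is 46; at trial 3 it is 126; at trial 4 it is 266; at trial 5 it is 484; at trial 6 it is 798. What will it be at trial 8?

1786

Write the value at m as u(m).
First differences: 38, 80, 140, 218, 314. Second differences: 42, 60, 78, 96. Third differences: 18, 18, 18.
Level-3 differences are constant, so u has degree 3.
Fitting a degree-3 polynomial gives u(m) = 3m³ + 3m² + 8m - 6.
Then u(8) = 1786.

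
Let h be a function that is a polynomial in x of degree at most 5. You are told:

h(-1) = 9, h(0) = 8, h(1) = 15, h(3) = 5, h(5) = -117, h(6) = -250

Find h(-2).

30

Write h(x) = ax^5 + bx^4 + cx³ + dx² + ex + p; the 6 given values yield a linear system in the 6 coefficients.
Solving, the top 2 coefficients vanish, and h(x) = -2x³ + 4x² + 5x + 8.
Then h(-2) = 30.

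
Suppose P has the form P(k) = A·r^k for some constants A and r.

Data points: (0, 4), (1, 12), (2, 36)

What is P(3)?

108

Consecutive ratio: 12/4 = 3, and 36/12 = 3, so r = 3.
Then A·3^0 = 4 gives A = 4, and P(k) = 4·3^k.
P(3) = 4·3^3 = 108.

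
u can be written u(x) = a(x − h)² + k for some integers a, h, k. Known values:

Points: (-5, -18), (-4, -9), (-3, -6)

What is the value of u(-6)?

-33

First differences 9, 3; second difference -6 = 2a, so a = -3.
Expanding, the x-coefficient is −2ah = 6h; matching it to the data gives h = -3, and then k = -6.
So u(x) = -3(x + 3)² − 6.
u(-6) = -3·(-3)² − 6 = -33.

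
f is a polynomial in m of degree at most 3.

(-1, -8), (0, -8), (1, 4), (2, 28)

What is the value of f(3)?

64

First differences: 0, 12, 24. Second differences: 12, 12.
Level-2 differences are constant, so f has degree 2.
Extending the table by one column gives the next first difference 36, so f(3) = 28 + 36 = 64.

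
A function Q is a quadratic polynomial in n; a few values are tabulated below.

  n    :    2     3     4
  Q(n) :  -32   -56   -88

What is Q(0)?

-8

Write Q(n) = an² + bn + c; the 3 given values yield a linear system in the 3 coefficients.
Solving, Q(n) = -4n² - 4n - 8.
The constant term is Q(0) = -8.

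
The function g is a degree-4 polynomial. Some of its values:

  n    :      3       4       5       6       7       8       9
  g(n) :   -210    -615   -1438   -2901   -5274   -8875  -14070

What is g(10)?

Write g(n) = an^4 + bn³ + cn² + dn + e; the 7 given values yield a linear system in the 5 coefficients.
Solving, g(n) = -2n^4 - n³ - 3n² + 3n - 3.
Then g(10) = -21273.

-21273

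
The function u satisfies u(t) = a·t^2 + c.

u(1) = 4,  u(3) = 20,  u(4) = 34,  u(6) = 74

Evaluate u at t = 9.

From u(1) = 4 and u(3) = 20: 1a + c = 4 and 9a + c = 20.
Subtracting: 8a = 16, so a = 2; then c = 4 − 2·1 = 2.
So u(t) = 2t² + 2, and u(9) = 164.

164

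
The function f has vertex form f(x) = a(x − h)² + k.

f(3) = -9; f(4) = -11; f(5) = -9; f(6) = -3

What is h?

First differences -2, 2, 6; second difference 4 = 2a, so a = 2.
Expanding, the x-coefficient is −2ah = -4h; matching it to the data gives h = 4, and then k = -11.
So f(x) = 2(x − 4)² − 11.
Hence h = 4.

4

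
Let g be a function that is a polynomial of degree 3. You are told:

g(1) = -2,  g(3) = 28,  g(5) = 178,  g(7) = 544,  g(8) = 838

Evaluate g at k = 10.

1708

Write g(k) = ak³ + bk² + ck + d; the 5 given values yield a linear system in the 4 coefficients.
Solving, g(k) = 2k³ - 3k² + k - 2.
Then g(10) = 1708.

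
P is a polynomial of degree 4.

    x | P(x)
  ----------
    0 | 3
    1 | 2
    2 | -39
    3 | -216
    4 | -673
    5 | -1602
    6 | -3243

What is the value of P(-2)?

Write P(x) = ax^4 + bx³ + cx² + dx + e; the 7 given values yield a linear system in the 5 coefficients.
Solving, P(x) = -2x^4 - 4x³ + 6x² - x + 3.
Then P(-2) = 29.

29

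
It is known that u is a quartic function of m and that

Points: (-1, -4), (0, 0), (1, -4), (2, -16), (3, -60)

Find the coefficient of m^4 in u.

Write u(m) = am^4 + bm³ + cm² + dm + e; the 5 given values yield a linear system in the 5 coefficients.
Solving, u(m) = -m^4 + 2m³ - 3m² - 2m.
The coefficient of m^4 is -1.

-1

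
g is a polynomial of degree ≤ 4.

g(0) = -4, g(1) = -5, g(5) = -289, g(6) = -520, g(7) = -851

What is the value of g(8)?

Write g(x) = ax^4 + bx³ + cx² + dx + e; the 5 given values yield a linear system in the 5 coefficients.
Solving, the leading coefficient vanishes, and g(x) = -3x³ + 4x² - 2x - 4.
Then g(8) = -1300.

-1300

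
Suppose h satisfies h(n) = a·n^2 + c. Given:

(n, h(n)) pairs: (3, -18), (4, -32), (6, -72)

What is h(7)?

-98

From h(3) = -18 and h(4) = -32: 9a + c = -18 and 16a + c = -32.
Subtracting: 7a = -14, so a = -2; then c = -18 − (-2)·9 = 0.
So h(n) = -2n² + 0, and h(7) = -98.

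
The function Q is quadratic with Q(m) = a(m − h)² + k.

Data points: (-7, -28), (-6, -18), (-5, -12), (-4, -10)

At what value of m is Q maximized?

First differences 10, 6, 2; second difference -4 = 2a, so a = -2.
Expanding, the m-coefficient is −2ah = 4h; matching it to the data gives h = -4, and then k = -10.
So Q(m) = -2(m + 4)² − 10.
Hence h = -4.

-4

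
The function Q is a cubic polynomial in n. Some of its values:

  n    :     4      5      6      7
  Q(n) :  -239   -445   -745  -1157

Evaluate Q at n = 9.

-2389

Write Q(n) = an³ + bn² + cn + d; the 4 given values yield a linear system in the 4 coefficients.
Solving, Q(n) = -3n³ - 2n² - 5n + 5.
Then Q(9) = -2389.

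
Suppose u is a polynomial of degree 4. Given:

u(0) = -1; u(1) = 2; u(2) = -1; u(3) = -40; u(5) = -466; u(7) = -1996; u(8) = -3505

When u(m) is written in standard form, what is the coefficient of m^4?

-1

Write u(m) = am^4 + bm³ + cm² + dm + e; the 7 given values yield a linear system in the 5 coefficients.
Solving, u(m) = -m^4 + m³ + m² + 2m - 1.
The coefficient of m^4 is -1.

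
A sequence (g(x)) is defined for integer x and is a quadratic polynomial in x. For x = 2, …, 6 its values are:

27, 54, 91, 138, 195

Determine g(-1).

Write g(x) = ax² + bx + c; the 5 given values yield a linear system in the 3 coefficients.
Solving, g(x) = 5x² + 2x + 3.
Then g(-1) = 6.

6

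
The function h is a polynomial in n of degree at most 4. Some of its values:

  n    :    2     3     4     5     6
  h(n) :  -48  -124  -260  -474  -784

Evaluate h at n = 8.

First differences: -76, -136, -214, -310. Second differences: -60, -78, -96. Third differences: -18, -18.
Level-3 differences are constant, so h has degree 3.
Fitting a degree-3 polynomial gives h(n) = -3n³ - 3n² - 4n - 4.
Then h(8) = -1764.

-1764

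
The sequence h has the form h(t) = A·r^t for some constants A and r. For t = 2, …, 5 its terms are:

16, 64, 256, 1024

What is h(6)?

4096

Consecutive ratio: 64/16 = 4, and 256/64 = 4, so r = 4.
Then A·4^2 = 16 gives A = 1, and h(t) = 1·4^t.
h(6) = 1·4^6 = 4096.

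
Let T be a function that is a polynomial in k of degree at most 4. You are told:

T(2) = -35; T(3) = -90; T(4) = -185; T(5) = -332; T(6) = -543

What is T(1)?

-8

Write T(k) = ak^4 + bk³ + ck² + dk + e; the 5 given values yield a linear system in the 5 coefficients.
Solving, the leading coefficient vanishes, and T(k) = -2k³ - 2k² - 7k + 3.
Then T(1) = -8.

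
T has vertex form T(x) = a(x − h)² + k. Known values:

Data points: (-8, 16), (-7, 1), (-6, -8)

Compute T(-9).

First differences -15, -9; second difference 6 = 2a, so a = 3.
Expanding, the x-coefficient is −2ah = -6h; matching it to the data gives h = -5, and then k = -11.
So T(x) = 3(x + 5)² − 11.
T(-9) = 3·(-4)² − 11 = 37.

37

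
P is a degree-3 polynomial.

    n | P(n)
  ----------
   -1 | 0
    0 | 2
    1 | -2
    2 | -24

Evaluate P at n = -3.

26

Write P(n) = an³ + bn² + cn + d; the 4 given values yield a linear system in the 4 coefficients.
Solving, P(n) = -2n³ - 3n² + n + 2.
Then P(-3) = 26.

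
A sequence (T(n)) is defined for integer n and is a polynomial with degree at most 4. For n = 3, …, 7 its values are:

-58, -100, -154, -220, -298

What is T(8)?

First differences: -42, -54, -66, -78. Second differences: -12, -12, -12.
Level-2 differences are constant, so T has degree 2.
Fitting a degree-2 polynomial gives T(n) = -6n² - 4.
Then T(8) = -388.

-388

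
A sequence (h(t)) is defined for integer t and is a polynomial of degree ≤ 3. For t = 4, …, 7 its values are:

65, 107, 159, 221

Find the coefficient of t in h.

First differences: 42, 52, 62. Second differences: 10, 10.
Level-2 differences are constant, so h has degree 2.
Fitting a degree-2 polynomial gives h(t) = 5t² - 3t - 3.
The coefficient of t is -3.

-3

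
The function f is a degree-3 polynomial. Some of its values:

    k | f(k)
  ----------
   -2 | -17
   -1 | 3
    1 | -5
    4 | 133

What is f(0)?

1

Write f(k) = ak³ + bk² + ck + d; the 4 given values yield a linear system in the 4 coefficients.
Solving, f(k) = 3k³ - 2k² - 7k + 1.
The constant term is f(0) = 1.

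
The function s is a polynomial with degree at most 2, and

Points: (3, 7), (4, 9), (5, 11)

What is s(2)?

First differences: 2, 2.
Level-1 differences are constant, so s has degree 1.
Fitting a degree-1 polynomial gives s(t) = 2t + 1.
Then s(2) = 5.

5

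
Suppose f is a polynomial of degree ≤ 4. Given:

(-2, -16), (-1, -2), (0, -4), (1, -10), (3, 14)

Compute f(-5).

-274

Write f(t) = at^4 + bt³ + ct² + dt + e; the 5 given values yield a linear system in the 5 coefficients.
Solving, the leading coefficient vanishes, and f(t) = 2t³ - 2t² - 6t - 4.
Then f(-5) = -274.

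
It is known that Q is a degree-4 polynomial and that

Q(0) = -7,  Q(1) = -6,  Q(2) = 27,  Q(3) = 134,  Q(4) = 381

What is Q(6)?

1679

Write Q(k) = ak^4 + bk³ + ck² + dk + e; the 5 given values yield a linear system in the 5 coefficients.
Solving, Q(k) = k^4 + k³ + 6k² - 7k - 7.
Then Q(6) = 1679.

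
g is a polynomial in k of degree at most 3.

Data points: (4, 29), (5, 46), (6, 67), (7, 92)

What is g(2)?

7

Write g(k) = ak³ + bk² + ck + d; the 4 given values yield a linear system in the 4 coefficients.
Solving, the leading coefficient vanishes, and g(k) = 2k² - k + 1.
Then g(2) = 7.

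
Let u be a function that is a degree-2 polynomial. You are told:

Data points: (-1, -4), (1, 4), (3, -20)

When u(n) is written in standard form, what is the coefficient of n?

Write u(n) = an² + bn + c; the 3 given values yield a linear system in the 3 coefficients.
Solving, u(n) = -4n² + 4n + 4.
The coefficient of n is 4.

4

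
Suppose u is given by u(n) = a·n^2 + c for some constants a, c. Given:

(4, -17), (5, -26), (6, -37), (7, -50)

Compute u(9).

From u(4) = -17 and u(5) = -26: 16a + c = -17 and 25a + c = -26.
Subtracting: 9a = -9, so a = -1; then c = -17 − (-1)·16 = -1.
So u(n) = -1n² − 1, and u(9) = -82.

-82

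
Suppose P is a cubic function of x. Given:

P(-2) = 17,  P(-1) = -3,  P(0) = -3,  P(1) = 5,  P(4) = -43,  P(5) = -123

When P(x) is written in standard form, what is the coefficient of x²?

Write P(x) = ax³ + bx² + cx + d; the 6 given values yield a linear system in the 4 coefficients.
Solving, P(x) = -2x³ + 4x² + 6x - 3.
The coefficient of x² is 4.

4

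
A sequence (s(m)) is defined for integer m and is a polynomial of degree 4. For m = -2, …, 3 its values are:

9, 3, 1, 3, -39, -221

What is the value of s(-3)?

-29

First differences: -6, -2, 2, -42, -182. Second differences: 4, 4, -44, -140. Third differences: 0, -48, -96. Fourth differences: -48, -48.
Level-4 differences are constant, so s has degree 4.
Fitting a degree-4 polynomial gives s(m) = -2m^4 - 4m³ + 4m² + 4m + 1.
Then s(-3) = -29.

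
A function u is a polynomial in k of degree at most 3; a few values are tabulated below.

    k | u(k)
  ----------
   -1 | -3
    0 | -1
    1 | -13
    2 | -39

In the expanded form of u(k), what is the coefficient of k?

First differences: 2, -12, -26. Second differences: -14, -14.
Level-2 differences are constant, so u has degree 2.
Fitting a degree-2 polynomial gives u(k) = -7k² - 5k - 1.
The coefficient of k is -5.

-5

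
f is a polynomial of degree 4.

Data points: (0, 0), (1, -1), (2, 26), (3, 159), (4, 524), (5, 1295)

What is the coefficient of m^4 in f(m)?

First differences: -1, 27, 133, 365, 771. Second differences: 28, 106, 232, 406. Third differences: 78, 126, 174. Fourth differences: 48, 48.
Level-4 differences are constant, so f has degree 4.
Fitting a degree-4 polynomial gives f(m) = 2m^4 + m³ - 3m² - m.
The coefficient of m^4 is 2.

2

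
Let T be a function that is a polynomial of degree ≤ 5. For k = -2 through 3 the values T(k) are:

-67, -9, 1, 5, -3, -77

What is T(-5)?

First differences: 58, 10, 4, -8, -74. Second differences: -48, -6, -12, -66. Third differences: 42, -6, -54. Fourth differences: -48, -48.
Level-4 differences are constant, so T has degree 4.
Fitting a degree-4 polynomial gives T(k) = -2k^4 + 3k³ - k² + 4k + 1.
Then T(-5) = -1669.

-1669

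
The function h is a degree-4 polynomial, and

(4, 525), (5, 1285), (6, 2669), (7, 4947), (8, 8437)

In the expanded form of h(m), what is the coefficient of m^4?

Write h(m) = am^4 + bm³ + cm² + dm + e; the 5 given values yield a linear system in the 5 coefficients.
Solving, h(m) = 2m^4 + m³ - 5m² + 6m + 5.
The coefficient of m^4 is 2.

2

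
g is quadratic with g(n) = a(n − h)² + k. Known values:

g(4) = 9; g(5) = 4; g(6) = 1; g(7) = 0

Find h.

First differences -5, -3, -1; second difference 2 = 2a, so a = 1.
Expanding, the n-coefficient is −2ah = -2h; matching it to the data gives h = 7, and then k = 0.
So g(n) = 1(n − 7)² + 0.
Hence h = 7.

7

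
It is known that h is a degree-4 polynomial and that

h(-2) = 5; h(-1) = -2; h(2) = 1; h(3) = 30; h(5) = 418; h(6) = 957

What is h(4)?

143

Write h(n) = an^4 + bn³ + cn² + dn + e; the 6 given values yield a linear system in the 5 coefficients.
Solving, h(n) = n^4 - n³ - 4n² + 3n + 3.
Then h(4) = 143.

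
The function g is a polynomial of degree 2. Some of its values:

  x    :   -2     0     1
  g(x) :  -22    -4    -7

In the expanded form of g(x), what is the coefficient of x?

1

Write g(x) = ax² + bx + c; the 3 given values yield a linear system in the 3 coefficients.
Solving, g(x) = -4x² + x - 4.
The coefficient of x is 1.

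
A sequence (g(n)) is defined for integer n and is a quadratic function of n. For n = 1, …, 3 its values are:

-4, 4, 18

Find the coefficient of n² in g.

Write g(n) = an² + bn + c; the 3 given values yield a linear system in the 3 coefficients.
Solving, g(n) = 3n² - n - 6.
The coefficient of n² is 3.

3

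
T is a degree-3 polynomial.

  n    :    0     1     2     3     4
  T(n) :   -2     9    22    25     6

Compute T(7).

First differences: 11, 13, 3, -19. Second differences: 2, -10, -22. Third differences: -12, -12.
Level-3 differences are constant, so T has degree 3.
Fitting a degree-3 polynomial gives T(n) = -2n³ + 7n² + 6n - 2.
Then T(7) = -303.

-303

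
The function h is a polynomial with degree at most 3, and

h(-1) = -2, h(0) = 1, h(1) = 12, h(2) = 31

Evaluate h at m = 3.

58

First differences: 3, 11, 19. Second differences: 8, 8.
Level-2 differences are constant, so h has degree 2.
Extending the table by one column gives the next first difference 27, so h(3) = 31 + 27 = 58.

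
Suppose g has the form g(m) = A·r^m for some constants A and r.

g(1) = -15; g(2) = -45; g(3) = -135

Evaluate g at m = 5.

Consecutive ratio: -45/(-15) = 3, and -135/(-45) = 3, so r = 3.
Then A·3^1 = -15 gives A = -5, and g(m) = -5·3^m.
g(5) = -5·3^5 = -1215.

-1215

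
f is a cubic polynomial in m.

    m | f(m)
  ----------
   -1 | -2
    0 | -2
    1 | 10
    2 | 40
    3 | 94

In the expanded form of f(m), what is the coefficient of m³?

1

First differences: 0, 12, 30, 54. Second differences: 12, 18, 24. Third differences: 6, 6.
Level-3 differences are constant, so f has degree 3.
Fitting a degree-3 polynomial gives f(m) = m³ + 6m² + 5m - 2.
The coefficient of m³ is 1.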